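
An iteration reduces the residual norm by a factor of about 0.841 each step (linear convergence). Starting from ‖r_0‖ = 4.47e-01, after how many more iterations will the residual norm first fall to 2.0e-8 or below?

98

After k steps, ‖r_k‖ ≈ 4.47e-01·0.841^k.
Need 0.841^k ≤ 2.0e-8/4.47e-01 = 4.47427e-08.
k ≥ ln(4.47427e-08)/ln(0.841) = -16.9223/-0.17316 = 97.726.
Smallest integer k = 98.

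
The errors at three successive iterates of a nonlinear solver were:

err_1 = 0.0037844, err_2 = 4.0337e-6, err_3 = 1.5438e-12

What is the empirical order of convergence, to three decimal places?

2.159

p ≈ ln(err_3/err_2) / ln(err_2/err_1)
  = ln(1.5438e-12/4.0337e-6) / ln(4.0337e-6/0.0037844)
  = ln(3.82726e-07) / ln(0.00106588)
  = -14.775947 / -6.843955 ≈ 2.158978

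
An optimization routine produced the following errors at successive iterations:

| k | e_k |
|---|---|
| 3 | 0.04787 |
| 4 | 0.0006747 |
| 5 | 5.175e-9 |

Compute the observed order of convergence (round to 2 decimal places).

p ≈ ln(e_5/e_4) / ln(e_4/e_3)
  = ln(5.175e-9/0.0006747) / ln(0.0006747/0.04787)
  = ln(7.67008e-06) / ln(0.0140944)
  = -11.77818 / -4.26198 ≈ 2.76355

2.76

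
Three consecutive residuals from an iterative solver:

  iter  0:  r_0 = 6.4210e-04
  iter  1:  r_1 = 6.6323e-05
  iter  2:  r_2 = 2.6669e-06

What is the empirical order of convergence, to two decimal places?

p ≈ ln(r_2/r_1) / ln(r_1/r_0)
  = ln(2.6669e-06/6.6323e-05) / ln(6.6323e-05/6.4210e-04)
  = ln(0.0402108) / ln(0.103291)
  = -3.21362 / -2.27021 ≈ 1.41556

1.42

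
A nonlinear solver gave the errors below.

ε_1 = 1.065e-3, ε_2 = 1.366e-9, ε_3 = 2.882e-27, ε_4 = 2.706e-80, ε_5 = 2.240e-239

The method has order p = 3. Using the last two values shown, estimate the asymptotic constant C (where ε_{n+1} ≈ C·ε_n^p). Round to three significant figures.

C ≈ ε_5 / ε_4^3
  = 2.240e-239 / (2.706e-80)^3
  = 2.240e-239 / 1.98145e-239 ≈ 1.1305

1.13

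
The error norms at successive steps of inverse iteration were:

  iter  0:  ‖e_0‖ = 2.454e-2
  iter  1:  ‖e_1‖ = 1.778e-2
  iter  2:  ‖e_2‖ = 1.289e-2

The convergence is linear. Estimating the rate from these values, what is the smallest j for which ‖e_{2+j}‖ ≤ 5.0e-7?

Rate ρ ≈ ‖e_2‖/‖e_1‖ = 1.289e-2/1.778e-2 = 0.7250.
After j more steps, ‖e_{2+j}‖ ≈ 1.289e-2·ρ^j; need ρ^j ≤ 5.0e-7/1.289e-2 = 3.87898e-05.
j ≥ ln(3.87898e-05)/ln(0.7250) = -10.1574/-0.32158 = 31.586.
So 32 more iterations are needed.

32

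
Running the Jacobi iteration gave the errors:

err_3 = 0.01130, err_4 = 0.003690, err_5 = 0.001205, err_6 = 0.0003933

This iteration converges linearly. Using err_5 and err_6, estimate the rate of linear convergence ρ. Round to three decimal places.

ρ ≈ err_6/err_5 = 0.0003933/0.001205 = 0.32639

0.326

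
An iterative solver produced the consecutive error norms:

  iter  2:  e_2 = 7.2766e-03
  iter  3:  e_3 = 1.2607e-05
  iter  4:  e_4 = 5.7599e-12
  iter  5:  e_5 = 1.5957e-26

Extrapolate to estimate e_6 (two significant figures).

First estimate the order: p ≈ ln(e_5/e_4) / ln(e_4/e_3) = ln(1.5957e-26/5.7599e-12)/ln(5.7599e-12/1.2607e-05) = ln(2.77036e-15)/ln(4.56881e-07) ≈ 2.2961.
Then e_6 ≈ e_5·(e_5/e_4)^p = 1.5957e-26·(2.77036e-15)^2.2961 = 1.5957e-26·3.75498e-34 ≈ 5.992e-60.

6.0e-60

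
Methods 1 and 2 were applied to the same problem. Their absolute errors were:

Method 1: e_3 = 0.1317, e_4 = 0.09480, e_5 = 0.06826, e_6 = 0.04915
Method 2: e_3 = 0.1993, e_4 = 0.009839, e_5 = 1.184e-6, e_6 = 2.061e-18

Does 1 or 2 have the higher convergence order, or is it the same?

2

Method 1: p ≈ ln(0.04915/0.06826)/ln(0.06826/0.09480) ≈ 1.00.
Method 2: p ≈ ln(2.061e-18/1.184e-6)/ln(1.184e-6/0.009839) ≈ 3.00.
Method 2 has the higher order (≈3.0 vs ≈1.0).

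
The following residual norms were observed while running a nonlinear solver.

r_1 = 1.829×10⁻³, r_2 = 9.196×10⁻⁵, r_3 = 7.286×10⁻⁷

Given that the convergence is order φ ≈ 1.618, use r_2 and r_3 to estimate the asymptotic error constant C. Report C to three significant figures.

C ≈ r_3 / r_2^1.618
  = 7.286×10⁻⁷ / (9.196×10⁻⁵)^1.618
  = 7.286×10⁻⁷ / 2.94512e-07 ≈ 2.4739

2.47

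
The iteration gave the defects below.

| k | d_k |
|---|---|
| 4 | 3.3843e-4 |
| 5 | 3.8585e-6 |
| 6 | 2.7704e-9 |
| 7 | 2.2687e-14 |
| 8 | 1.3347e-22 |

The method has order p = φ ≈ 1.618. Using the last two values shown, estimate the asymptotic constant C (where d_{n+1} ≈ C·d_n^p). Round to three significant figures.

C ≈ d_8 / d_7^1.618
  = 1.3347e-22 / (2.2687e-14)^1.618
  = 1.3347e-22 / 8.38779e-23 ≈ 1.5912

1.59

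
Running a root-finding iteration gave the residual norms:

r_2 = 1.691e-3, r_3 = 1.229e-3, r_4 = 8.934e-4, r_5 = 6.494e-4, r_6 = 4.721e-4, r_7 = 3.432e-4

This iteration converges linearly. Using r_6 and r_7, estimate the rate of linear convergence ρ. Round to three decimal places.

ρ ≈ r_7/r_6 = 3.432e-4/4.721e-4 = 0.72696

0.727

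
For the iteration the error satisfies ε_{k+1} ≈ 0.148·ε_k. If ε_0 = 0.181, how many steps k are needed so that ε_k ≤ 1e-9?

After k steps, ε_k ≈ 0.181·0.148^k.
Need 0.148^k ≤ 1e-9/0.181 = 5.52486e-09.
k ≥ ln(5.52486e-09)/ln(0.148) = -19.0140/-1.91054 = 9.952.
Smallest integer k = 10.

10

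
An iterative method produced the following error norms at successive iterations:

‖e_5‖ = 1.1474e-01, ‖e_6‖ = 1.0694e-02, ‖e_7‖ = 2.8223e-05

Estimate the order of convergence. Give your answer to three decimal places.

p ≈ ln(‖e_7‖/‖e_6‖) / ln(‖e_6‖/‖e_5‖)
  = ln(2.8223e-05/1.0694e-02) / ln(1.0694e-02/1.1474e-01)
  = ln(0.00263914) / ln(0.093202)
  = -5.937302 / -2.372986 ≈ 2.502038

2.502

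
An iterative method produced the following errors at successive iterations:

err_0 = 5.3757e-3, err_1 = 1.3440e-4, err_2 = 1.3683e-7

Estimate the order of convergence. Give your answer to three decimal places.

1.868

p ≈ ln(err_2/err_1) / ln(err_1/err_0)
  = ln(1.3683e-7/1.3440e-4) / ln(1.3440e-4/5.3757e-3)
  = ln(0.00101808) / ln(0.0250014)
  = -6.889837 / -3.688823 ≈ 1.867760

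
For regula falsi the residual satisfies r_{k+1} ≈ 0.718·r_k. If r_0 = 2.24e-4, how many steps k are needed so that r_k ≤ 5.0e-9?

After k steps, r_k ≈ 2.24e-4·0.718^k.
Need 0.718^k ≤ 5.0e-9/2.24e-4 = 2.23214e-05.
k ≥ ln(2.23214e-05)/ln(0.718) = -10.7100/-0.33129 = 32.328.
Smallest integer k = 33.

33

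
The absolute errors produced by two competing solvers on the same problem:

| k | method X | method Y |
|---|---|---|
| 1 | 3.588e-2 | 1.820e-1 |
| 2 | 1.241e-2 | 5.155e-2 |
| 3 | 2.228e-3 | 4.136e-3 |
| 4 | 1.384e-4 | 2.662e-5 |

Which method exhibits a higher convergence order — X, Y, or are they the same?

Method X: p ≈ ln(1.384e-4/2.228e-3)/ln(2.228e-3/1.241e-2) ≈ 1.62.
Method Y: p ≈ ln(2.662e-5/4.136e-3)/ln(4.136e-3/5.155e-2) ≈ 2.00.
Method Y has the higher order (≈2.0 vs ≈1.6).

Y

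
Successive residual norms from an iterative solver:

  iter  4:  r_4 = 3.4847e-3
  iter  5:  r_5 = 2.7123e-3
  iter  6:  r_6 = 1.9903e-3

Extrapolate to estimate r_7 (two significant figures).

1.4e-3

First estimate the order: p ≈ ln(r_6/r_5) / ln(r_5/r_4) = ln(1.9903e-3/2.7123e-3)/ln(2.7123e-3/3.4847e-3) = ln(0.733805)/ln(0.778345) ≈ 1.2352.
Then r_7 ≈ r_6·(r_6/r_5)^p = 1.9903e-3·(0.733805)^1.2352 = 1.9903e-3·0.682284 ≈ 0.001358.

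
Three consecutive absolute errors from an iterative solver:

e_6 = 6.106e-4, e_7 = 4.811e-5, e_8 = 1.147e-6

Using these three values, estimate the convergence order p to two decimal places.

p ≈ ln(e_8/e_7) / ln(e_7/e_6)
  = ln(1.147e-6/4.811e-5) / ln(4.811e-5/6.106e-4)
  = ln(0.0238412) / ln(0.0787914)
  = -3.73634 / -2.54095 ≈ 1.47045

1.47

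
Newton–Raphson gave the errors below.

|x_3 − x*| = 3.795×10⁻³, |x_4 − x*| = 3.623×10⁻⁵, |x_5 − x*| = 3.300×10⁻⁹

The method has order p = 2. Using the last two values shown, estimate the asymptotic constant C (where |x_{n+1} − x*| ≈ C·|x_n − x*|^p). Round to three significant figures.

2.51

C ≈ |x_5 − x*| / |x_4 − x*|^2
  = 3.300×10⁻⁹ / (3.623×10⁻⁵)^2
  = 3.300×10⁻⁹ / 1.31261e-09 ≈ 2.5141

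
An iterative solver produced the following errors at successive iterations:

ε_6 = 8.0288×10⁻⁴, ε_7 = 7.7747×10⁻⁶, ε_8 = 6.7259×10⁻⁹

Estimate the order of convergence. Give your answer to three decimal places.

p ≈ ln(ε_8/ε_7) / ln(ε_7/ε_6)
  = ln(6.7259×10⁻⁹/7.7747×10⁻⁶) / ln(7.7747×10⁻⁶/8.0288×10⁻⁴)
  = ln(0.000865101) / ln(0.00968351)
  = -7.052664 / -4.637331 ≈ 1.520846

1.521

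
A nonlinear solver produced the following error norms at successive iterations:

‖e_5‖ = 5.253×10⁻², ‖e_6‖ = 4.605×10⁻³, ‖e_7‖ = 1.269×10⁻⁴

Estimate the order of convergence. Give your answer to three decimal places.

p ≈ ln(‖e_7‖/‖e_6‖) / ln(‖e_6‖/‖e_5‖)
  = ln(1.269×10⁻⁴/4.605×10⁻³) / ln(4.605×10⁻³/5.253×10⁻²)
  = ln(0.027557) / ln(0.0876642)
  = -3.591499 / -2.434242 ≈ 1.475408

1.475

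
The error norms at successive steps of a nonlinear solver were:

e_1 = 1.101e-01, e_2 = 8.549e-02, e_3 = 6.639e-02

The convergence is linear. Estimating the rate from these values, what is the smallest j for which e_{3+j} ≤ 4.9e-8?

Rate ρ ≈ e_3/e_2 = 6.639e-02/8.549e-02 = 0.7766.
After j more steps, e_{3+j} ≈ 6.639e-02·ρ^j; need ρ^j ≤ 4.9e-8/6.639e-02 = 7.38063e-07.
j ≥ ln(7.38063e-07)/ln(0.7766) = -14.1192/-0.25283 = 55.845.
So 56 more iterations are needed.

56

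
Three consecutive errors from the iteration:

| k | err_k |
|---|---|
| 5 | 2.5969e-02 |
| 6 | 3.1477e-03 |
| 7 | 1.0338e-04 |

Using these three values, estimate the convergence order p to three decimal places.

1.619

p ≈ ln(err_7/err_6) / ln(err_6/err_5)
  = ln(1.0338e-04/3.1477e-03) / ln(3.1477e-03/2.5969e-02)
  = ln(0.032843) / ln(0.12121)
  = -3.416017 / -2.110231 ≈ 1.618788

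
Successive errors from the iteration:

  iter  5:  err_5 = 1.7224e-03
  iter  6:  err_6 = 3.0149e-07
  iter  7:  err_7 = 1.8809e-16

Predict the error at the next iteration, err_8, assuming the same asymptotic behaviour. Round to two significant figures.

First estimate the order: p ≈ ln(err_7/err_6) / ln(err_6/err_5) = ln(1.8809e-16/3.0149e-07)/ln(3.0149e-07/1.7224e-03) = ln(6.23868e-10)/ln(0.000175041) ≈ 2.4502.
Then err_8 ≈ err_7·(err_7/err_6)^p = 1.8809e-16·(6.23868e-10)^2.4502 = 1.8809e-16·2.79342e-23 ≈ 5.254e-39.

5.3e-39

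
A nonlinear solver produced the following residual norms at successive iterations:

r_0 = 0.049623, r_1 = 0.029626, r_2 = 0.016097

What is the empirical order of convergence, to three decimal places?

1.183

p ≈ ln(r_2/r_1) / ln(r_1/r_0)
  = ln(0.016097/0.029626) / ln(0.029626/0.049623)
  = ln(0.54334) / ln(0.597022)
  = -0.610020 / -0.515801 ≈ 1.182665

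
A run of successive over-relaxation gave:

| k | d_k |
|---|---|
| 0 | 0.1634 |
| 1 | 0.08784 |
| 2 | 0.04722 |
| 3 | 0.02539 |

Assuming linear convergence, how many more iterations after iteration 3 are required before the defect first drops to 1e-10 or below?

Rate ρ ≈ d_3/d_2 = 0.02539/0.04722 = 0.5377.
After j more steps, d_{3+j} ≈ 0.02539·ρ^j; need ρ^j ≤ 1e-10/0.02539 = 3.93856e-09.
j ≥ ln(3.93856e-09)/ln(0.5377) = -19.3525/-0.62045 = 31.191.
So 32 more iterations are needed.

32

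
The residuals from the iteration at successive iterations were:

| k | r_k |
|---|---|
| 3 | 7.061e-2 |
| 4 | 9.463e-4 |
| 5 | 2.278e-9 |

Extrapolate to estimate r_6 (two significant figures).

3.2e-26

First estimate the order: p ≈ ln(r_5/r_4) / ln(r_4/r_3) = ln(2.278e-9/9.463e-4)/ln(9.463e-4/7.061e-2) = ln(2.40727e-06)/ln(0.0134018) ≈ 3.0000.
Then r_6 ≈ r_5·(r_5/r_4)^p = 2.278e-9·(2.40727e-06)^3.0000 = 2.278e-9·1.395e-17 ≈ 3.178e-26.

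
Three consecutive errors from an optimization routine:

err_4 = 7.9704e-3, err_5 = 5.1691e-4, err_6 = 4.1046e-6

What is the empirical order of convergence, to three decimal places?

1.768

p ≈ ln(err_6/err_5) / ln(err_5/err_4)
  = ln(4.1046e-6/5.1691e-4) / ln(5.1691e-4/7.9704e-3)
  = ln(0.00794065) / ln(0.0648537)
  = -4.835760 / -2.735621 ≈ 1.767701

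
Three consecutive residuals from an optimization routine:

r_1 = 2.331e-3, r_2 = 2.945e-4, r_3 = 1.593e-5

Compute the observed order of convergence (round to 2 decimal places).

p ≈ ln(r_3/r_2) / ln(r_2/r_1)
  = ln(1.593e-5/2.945e-4) / ln(2.945e-4/2.331e-3)
  = ln(0.0540917) / ln(0.126341)
  = -2.91707 / -2.06877 ≈ 1.41005

1.41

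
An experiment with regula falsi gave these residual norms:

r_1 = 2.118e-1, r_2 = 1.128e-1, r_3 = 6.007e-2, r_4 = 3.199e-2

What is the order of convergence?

1

Consecutive ratios: r_4/r_3 = 3.199e-2/6.007e-2 = 0.532545, r_3/r_2 = 6.007e-2/1.128e-1 = 0.532535.
p ≈ ln(0.532545)/ln(0.532535) = -0.6301/-0.6301 ≈ 1.00.
So the convergence is linear (order 1).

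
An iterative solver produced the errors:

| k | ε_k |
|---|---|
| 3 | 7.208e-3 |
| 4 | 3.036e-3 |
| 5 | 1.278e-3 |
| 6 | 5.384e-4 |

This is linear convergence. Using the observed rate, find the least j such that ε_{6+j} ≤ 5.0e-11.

Rate ρ ≈ ε_6/ε_5 = 5.384e-4/1.278e-3 = 0.4213.
After j more steps, ε_{6+j} ≈ 5.384e-4·ρ^j; need ρ^j ≤ 5.0e-11/5.384e-4 = 9.28678e-08.
j ≥ ln(9.28678e-08)/ln(0.4213) = -16.1921/-0.86441 = 18.732.
So 19 more iterations are needed.

19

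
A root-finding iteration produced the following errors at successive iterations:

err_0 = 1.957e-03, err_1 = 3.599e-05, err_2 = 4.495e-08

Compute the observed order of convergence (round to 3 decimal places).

1.673

p ≈ ln(err_2/err_1) / ln(err_1/err_0)
  = ln(4.495e-08/3.599e-05) / ln(3.599e-05/1.957e-03)
  = ln(0.00124896) / ln(0.0183904)
  = -6.685444 / -3.995926 ≈ 1.673065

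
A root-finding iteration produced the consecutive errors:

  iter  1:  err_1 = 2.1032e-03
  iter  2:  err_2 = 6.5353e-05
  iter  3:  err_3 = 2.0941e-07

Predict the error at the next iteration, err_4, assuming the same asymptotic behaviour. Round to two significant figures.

First estimate the order: p ≈ ln(err_3/err_2) / ln(err_2/err_1) = ln(2.0941e-07/6.5353e-05)/ln(6.5353e-05/2.1032e-03) = ln(0.00320429)/ln(0.0310731) ≈ 1.6544.
Then err_4 ≈ err_3·(err_3/err_2)^p = 2.0941e-07·(0.00320429)^1.6544 = 2.0941e-07·7.47279e-05 ≈ 1.565e-11.

1.6e-11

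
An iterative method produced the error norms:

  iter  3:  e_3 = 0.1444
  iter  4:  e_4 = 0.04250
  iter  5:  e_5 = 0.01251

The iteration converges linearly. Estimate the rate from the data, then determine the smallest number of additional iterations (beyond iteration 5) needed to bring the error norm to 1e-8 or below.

12

Rate ρ ≈ e_5/e_4 = 0.01251/0.04250 = 0.2944.
After j more steps, e_{5+j} ≈ 0.01251·ρ^j; need ρ^j ≤ 1e-8/0.01251 = 7.99361e-07.
j ≥ ln(7.99361e-07)/ln(0.2944) = -14.0395/-1.22282 = 11.481.
So 12 more iterations are needed.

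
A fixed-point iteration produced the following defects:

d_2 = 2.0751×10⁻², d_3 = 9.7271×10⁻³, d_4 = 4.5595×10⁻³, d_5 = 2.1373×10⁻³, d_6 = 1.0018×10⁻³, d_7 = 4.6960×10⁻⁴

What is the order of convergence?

1

Consecutive ratios: d_7/d_6 = 4.6960×10⁻⁴/1.0018×10⁻³ = 0.468756, d_6/d_5 = 1.0018×10⁻³/2.1373×10⁻³ = 0.468722.
p ≈ ln(0.468756)/ln(0.468722) = -0.7577/-0.7577 ≈ 1.00.
So the convergence is linear (order 1).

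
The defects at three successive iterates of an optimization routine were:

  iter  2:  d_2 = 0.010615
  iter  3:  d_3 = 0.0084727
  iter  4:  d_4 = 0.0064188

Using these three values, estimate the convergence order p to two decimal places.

p ≈ ln(d_4/d_3) / ln(d_3/d_2)
  = ln(0.0064188/0.0084727) / ln(0.0084727/0.010615)
  = ln(0.757586) / ln(0.798182)
  = -0.27762 / -0.22542 ≈ 1.23157

1.23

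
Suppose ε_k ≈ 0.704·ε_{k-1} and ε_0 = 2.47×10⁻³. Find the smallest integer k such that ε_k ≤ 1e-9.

42

After k steps, ε_k ≈ 2.47×10⁻³·0.704^k.
Need 0.704^k ≤ 1e-9/2.47×10⁻³ = 4.04858e-07.
k ≥ ln(4.04858e-07)/ln(0.704) = -14.7197/-0.35098 = 41.939.
Smallest integer k = 42.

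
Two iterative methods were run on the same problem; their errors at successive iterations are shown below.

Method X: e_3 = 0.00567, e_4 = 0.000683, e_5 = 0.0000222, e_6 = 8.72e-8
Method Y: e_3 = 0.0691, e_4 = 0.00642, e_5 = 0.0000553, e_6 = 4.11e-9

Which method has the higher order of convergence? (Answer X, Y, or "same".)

Y

Method X: p ≈ ln(8.72e-8/0.0000222)/ln(0.0000222/0.000683) ≈ 1.62.
Method Y: p ≈ ln(4.11e-9/0.0000553)/ln(0.0000553/0.00642) ≈ 2.00.
Method Y has the higher order (≈2.0 vs ≈1.6).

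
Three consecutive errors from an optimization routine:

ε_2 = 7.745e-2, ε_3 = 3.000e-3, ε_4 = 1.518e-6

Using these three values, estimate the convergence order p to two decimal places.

2.33

p ≈ ln(ε_4/ε_3) / ln(ε_3/ε_2)
  = ln(1.518e-6/3.000e-3) / ln(3.000e-3/7.745e-2)
  = ln(0.000506) / ln(0.0387347)
  = -7.58897 / -3.25102 ≈ 2.33434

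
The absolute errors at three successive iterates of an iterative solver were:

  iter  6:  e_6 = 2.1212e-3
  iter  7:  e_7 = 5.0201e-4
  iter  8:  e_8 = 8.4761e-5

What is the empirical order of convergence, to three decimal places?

p ≈ ln(e_8/e_7) / ln(e_7/e_6)
  = ln(8.4761e-5/5.0201e-4) / ln(5.0201e-4/2.1212e-3)
  = ln(0.168843) / ln(0.236663)
  = -1.778786 / -1.441118 ≈ 1.234310

1.234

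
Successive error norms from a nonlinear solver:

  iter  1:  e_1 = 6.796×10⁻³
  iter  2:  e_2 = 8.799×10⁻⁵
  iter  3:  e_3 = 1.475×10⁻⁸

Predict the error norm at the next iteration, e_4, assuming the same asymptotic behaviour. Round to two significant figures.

4.1e-16

First estimate the order: p ≈ ln(e_3/e_2) / ln(e_2/e_1) = ln(1.475×10⁻⁸/8.799×10⁻⁵)/ln(8.799×10⁻⁵/6.796×10⁻³) = ln(0.000167633)/ln(0.0129473) ≈ 2.0000.
Then e_4 ≈ e_3·(e_3/e_2)^p = 1.475×10⁻⁸·(0.000167633)^2.0000 = 1.475×10⁻⁸·2.81008e-08 ≈ 4.145e-16.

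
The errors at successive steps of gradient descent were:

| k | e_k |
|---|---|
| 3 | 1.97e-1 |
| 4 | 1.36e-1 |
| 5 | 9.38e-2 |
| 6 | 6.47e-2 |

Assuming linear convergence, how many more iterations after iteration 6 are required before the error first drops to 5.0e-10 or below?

51

Rate ρ ≈ e_6/e_5 = 6.47e-2/9.38e-2 = 0.6898.
After j more steps, e_{6+j} ≈ 6.47e-2·ρ^j; need ρ^j ≤ 5.0e-10/6.47e-2 = 7.72798e-09.
j ≥ ln(7.72798e-09)/ln(0.6898) = -18.6784/-0.37135 = 50.299.
So 51 more iterations are needed.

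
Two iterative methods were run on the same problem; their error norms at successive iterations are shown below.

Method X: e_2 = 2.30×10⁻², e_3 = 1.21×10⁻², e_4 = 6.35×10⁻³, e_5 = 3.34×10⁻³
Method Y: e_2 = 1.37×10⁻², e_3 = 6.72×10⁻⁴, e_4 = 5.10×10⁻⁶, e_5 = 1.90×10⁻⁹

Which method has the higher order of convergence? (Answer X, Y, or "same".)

Y

Method X: p ≈ ln(3.34×10⁻³/6.35×10⁻³)/ln(6.35×10⁻³/1.21×10⁻²) ≈ 1.00.
Method Y: p ≈ ln(1.90×10⁻⁹/5.10×10⁻⁶)/ln(5.10×10⁻⁶/6.72×10⁻⁴) ≈ 1.62.
Method Y has the higher order (≈1.6 vs ≈1.0).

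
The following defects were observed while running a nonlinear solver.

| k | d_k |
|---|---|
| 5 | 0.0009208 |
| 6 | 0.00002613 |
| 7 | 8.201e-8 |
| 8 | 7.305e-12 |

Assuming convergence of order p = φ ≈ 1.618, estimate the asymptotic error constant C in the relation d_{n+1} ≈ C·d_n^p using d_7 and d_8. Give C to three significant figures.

C ≈ d_8 / d_7^1.618
  = 7.305e-12 / (8.201e-8)^1.618
  = 7.305e-12 / 3.42481e-12 ≈ 2.133

2.13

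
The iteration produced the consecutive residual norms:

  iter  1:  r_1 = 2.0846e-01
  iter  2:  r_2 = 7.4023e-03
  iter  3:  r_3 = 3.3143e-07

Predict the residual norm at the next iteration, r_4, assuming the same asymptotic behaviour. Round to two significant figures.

First estimate the order: p ≈ ln(r_3/r_2) / ln(r_2/r_1) = ln(3.3143e-07/7.4023e-03)/ln(7.4023e-03/2.0846e-01) = ln(4.47739e-05)/ln(0.0355095) ≈ 3.0000.
Then r_4 ≈ r_3·(r_3/r_2)^p = 3.3143e-07·(4.47739e-05)^3.0000 = 3.3143e-07·8.97583e-14 ≈ 2.975e-20.

3.0e-20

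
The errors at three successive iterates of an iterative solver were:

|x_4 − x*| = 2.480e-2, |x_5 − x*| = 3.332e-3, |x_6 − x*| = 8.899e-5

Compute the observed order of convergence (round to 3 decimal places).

p ≈ ln(|x_6 − x*|/|x_5 − x*|) / ln(|x_5 − x*|/|x_4 − x*|)
  = ln(8.899e-5/3.332e-3) / ln(3.332e-3/2.480e-2)
  = ln(0.0267077) / ln(0.134355)
  = -3.622803 / -2.007270 ≈ 1.804841

1.805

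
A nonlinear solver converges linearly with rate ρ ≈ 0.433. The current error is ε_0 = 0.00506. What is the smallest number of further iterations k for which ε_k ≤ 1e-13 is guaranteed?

30

After k steps, ε_k ≈ 0.00506·0.433^k.
Need 0.433^k ≤ 1e-13/0.00506 = 1.97628e-11.
k ≥ ln(1.97628e-11)/ln(0.433) = -24.6472/-0.83702 = 29.446.
Smallest integer k = 30.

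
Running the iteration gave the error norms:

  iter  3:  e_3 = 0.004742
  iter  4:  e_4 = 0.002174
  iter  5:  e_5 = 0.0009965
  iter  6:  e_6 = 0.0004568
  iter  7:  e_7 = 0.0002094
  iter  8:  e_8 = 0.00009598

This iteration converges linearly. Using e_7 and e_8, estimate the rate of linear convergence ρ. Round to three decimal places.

ρ ≈ e_8/e_7 = 0.00009598/0.0002094 = 0.45836

0.458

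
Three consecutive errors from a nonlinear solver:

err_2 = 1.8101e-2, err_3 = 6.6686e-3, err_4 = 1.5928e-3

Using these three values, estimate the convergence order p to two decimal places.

p ≈ ln(err_4/err_3) / ln(err_3/err_2)
  = ln(1.5928e-3/6.6686e-3) / ln(6.6686e-3/1.8101e-2)
  = ln(0.238851) / ln(0.368411)
  = -1.43192 / -0.99856 ≈ 1.43398

1.43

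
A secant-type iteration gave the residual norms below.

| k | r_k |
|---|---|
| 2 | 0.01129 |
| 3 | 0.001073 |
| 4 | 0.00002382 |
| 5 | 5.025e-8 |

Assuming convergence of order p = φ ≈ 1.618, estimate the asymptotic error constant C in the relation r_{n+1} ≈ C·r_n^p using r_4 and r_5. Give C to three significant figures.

1.52

C ≈ r_5 / r_4^1.618
  = 5.025e-8 / (0.00002382)^1.618
  = 5.025e-8 / 3.31049e-08 ≈ 1.5179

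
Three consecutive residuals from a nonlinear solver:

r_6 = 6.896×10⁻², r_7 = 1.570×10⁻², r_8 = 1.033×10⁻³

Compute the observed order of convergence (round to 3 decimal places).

1.839

p ≈ ln(r_8/r_7) / ln(r_7/r_6)
  = ln(1.033×10⁻³/1.570×10⁻²) / ln(1.570×10⁻²/6.896×10⁻²)
  = ln(0.0657962) / ln(0.227668)
  = -2.721193 / -1.479867 ≈ 1.838809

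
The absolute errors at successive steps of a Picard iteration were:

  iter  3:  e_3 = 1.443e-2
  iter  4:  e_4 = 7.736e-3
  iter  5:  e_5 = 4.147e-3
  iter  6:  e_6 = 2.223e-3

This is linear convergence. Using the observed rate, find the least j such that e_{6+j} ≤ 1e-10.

28

Rate ρ ≈ e_6/e_5 = 2.223e-3/4.147e-3 = 0.5361.
After j more steps, e_{6+j} ≈ 2.223e-3·ρ^j; need ρ^j ≤ 1e-10/2.223e-3 = 4.49843e-08.
j ≥ ln(4.49843e-08)/ln(0.5361) = -16.9170/-0.62343 = 27.135.
So 28 more iterations are needed.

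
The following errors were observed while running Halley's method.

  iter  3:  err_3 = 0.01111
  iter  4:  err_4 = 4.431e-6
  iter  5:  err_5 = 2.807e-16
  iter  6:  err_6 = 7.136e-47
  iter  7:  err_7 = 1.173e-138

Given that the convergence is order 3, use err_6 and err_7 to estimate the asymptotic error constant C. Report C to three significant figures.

3.23

C ≈ err_7 / err_6^3
  = 1.173e-138 / (7.136e-47)^3
  = 1.173e-138 / 3.63383e-139 ≈ 3.228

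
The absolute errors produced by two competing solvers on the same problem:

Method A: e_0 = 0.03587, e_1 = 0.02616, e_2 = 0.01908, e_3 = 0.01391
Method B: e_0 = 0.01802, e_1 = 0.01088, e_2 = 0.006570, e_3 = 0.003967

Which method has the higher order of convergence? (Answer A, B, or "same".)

Method A: p ≈ ln(0.01391/0.01908)/ln(0.01908/0.02616) ≈ 1.00.
Method B: p ≈ ln(0.003967/0.006570)/ln(0.006570/0.01088) ≈ 1.00.
Both orders ≈ 1.0 — effectively the same.

same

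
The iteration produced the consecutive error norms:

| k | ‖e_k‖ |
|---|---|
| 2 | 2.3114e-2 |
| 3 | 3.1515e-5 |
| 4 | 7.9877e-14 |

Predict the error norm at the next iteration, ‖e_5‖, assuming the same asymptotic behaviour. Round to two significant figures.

1.3e-39

First estimate the order: p ≈ ln(‖e_4‖/‖e_3‖) / ln(‖e_3‖/‖e_2‖) = ln(7.9877e-14/3.1515e-5)/ln(3.1515e-5/2.3114e-2) = ln(2.53457e-09)/ln(0.00136346) ≈ 3.0000.
Then ‖e_5‖ ≈ ‖e_4‖·(‖e_4‖/‖e_3‖)^p = 7.9877e-14·(2.53457e-09)^3.0000 = 7.9877e-14·1.62822e-26 ≈ 1.301e-39.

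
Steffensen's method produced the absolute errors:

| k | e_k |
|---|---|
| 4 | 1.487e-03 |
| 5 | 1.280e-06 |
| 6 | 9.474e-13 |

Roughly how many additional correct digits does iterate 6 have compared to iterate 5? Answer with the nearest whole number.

Digits gained ≈ log₁₀(e_5/e_6) = log₁₀(1.280e-06/9.474e-13) = log₁₀(1.35107e+06) ≈ 6.131.

6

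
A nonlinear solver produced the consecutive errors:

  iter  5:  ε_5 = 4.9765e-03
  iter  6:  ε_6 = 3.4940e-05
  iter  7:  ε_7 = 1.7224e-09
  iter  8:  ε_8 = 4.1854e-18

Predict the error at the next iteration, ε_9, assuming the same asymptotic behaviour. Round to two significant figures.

First estimate the order: p ≈ ln(ε_8/ε_7) / ln(ε_7/ε_6) = ln(4.1854e-18/1.7224e-09)/ln(1.7224e-09/3.4940e-05) = ln(2.42998e-09)/ln(4.92959e-05) ≈ 2.0000.
Then ε_9 ≈ ε_8·(ε_8/ε_7)^p = 4.1854e-18·(2.42998e-09)^2.0000 = 4.1854e-18·5.9048e-18 ≈ 2.471e-35.

2.5e-35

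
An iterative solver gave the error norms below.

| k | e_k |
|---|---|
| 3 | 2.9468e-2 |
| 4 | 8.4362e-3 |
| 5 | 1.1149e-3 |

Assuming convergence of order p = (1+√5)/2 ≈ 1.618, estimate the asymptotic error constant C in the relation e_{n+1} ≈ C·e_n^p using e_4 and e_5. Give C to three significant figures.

C ≈ e_5 / e_4^1.618
  = 1.1149e-3 / (8.4362e-3)^1.618
  = 1.1149e-3 / 0.000441068 ≈ 2.5277

2.53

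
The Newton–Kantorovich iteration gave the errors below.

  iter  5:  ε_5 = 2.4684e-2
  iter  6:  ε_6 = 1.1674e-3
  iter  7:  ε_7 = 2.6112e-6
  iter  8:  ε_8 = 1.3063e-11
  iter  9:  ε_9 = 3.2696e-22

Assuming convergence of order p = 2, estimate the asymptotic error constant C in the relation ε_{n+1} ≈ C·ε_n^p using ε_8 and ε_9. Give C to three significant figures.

C ≈ ε_9 / ε_8^2
  = 3.2696e-22 / (1.3063e-11)^2
  = 3.2696e-22 / 1.70642e-22 ≈ 1.9161

1.92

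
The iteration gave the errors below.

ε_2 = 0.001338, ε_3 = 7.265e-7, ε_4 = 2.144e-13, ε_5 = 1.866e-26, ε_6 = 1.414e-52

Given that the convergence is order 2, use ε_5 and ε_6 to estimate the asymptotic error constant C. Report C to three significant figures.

C ≈ ε_6 / ε_5^2
  = 1.414e-52 / (1.866e-26)^2
  = 1.414e-52 / 3.48196e-52 ≈ 0.40609

0.406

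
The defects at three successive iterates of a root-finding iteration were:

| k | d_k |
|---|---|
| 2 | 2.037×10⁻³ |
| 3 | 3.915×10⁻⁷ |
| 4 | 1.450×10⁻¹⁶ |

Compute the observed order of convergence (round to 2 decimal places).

2.54

p ≈ ln(d_4/d_3) / ln(d_3/d_2)
  = ln(1.450×10⁻¹⁶/3.915×10⁻⁷) / ln(3.915×10⁻⁷/2.037×10⁻³)
  = ln(3.7037e-10) / ln(0.000192194)
  = -21.71652 / -8.55701 ≈ 2.53786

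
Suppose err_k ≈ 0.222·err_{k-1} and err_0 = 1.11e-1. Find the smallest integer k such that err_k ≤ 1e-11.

After k steps, err_k ≈ 1.11e-1·0.222^k.
Need 0.222^k ≤ 1e-11/1.11e-1 = 9.00901e-11.
k ≥ ln(9.00901e-11)/ln(0.222) = -23.1302/-1.50508 = 15.368.
Smallest integer k = 16.

16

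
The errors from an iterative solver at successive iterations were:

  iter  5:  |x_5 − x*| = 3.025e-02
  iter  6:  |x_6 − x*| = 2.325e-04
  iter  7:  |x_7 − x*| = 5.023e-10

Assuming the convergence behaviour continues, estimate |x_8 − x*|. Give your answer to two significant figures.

3.3e-25

First estimate the order: p ≈ ln(|x_7 − x*|/|x_6 − x*|) / ln(|x_6 − x*|/|x_5 − x*|) = ln(5.023e-10/2.325e-04)/ln(2.325e-04/3.025e-02) = ln(2.16043e-06)/ln(0.00768595) ≈ 2.6796.
Then |x_8 − x*| ≈ |x_7 − x*|·(|x_7 − x*|/|x_6 − x*|)^p = 5.023e-10·(2.16043e-06)^2.6796 = 5.023e-10·6.58922e-16 ≈ 3.31e-25.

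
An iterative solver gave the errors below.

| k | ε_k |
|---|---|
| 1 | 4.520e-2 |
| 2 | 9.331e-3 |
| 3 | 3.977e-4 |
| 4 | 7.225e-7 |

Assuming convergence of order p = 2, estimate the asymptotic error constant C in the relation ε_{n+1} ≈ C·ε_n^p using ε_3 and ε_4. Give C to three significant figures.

C ≈ ε_4 / ε_3^2
  = 7.225e-7 / (3.977e-4)^2
  = 7.225e-7 / 1.58165e-07 ≈ 4.568

4.57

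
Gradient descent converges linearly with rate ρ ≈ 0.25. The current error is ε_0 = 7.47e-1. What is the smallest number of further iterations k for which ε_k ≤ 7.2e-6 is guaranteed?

After k steps, ε_k ≈ 7.47e-1·0.25^k.
Need 0.25^k ≤ 7.2e-6/7.47e-1 = 9.63855e-06.
k ≥ ln(9.63855e-06)/ln(0.25) = -11.5497/-1.38629 = 8.331.
Smallest integer k = 9.

9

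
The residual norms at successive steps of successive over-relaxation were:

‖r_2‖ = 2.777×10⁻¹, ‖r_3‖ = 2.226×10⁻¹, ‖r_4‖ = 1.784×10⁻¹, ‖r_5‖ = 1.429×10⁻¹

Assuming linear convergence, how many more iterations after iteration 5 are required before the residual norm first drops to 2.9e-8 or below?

70

Rate ρ ≈ ‖r_5‖/‖r_4‖ = 1.429×10⁻¹/1.784×10⁻¹ = 0.8010.
After j more steps, ‖r_{5+j}‖ ≈ 1.429×10⁻¹·ρ^j; need ρ^j ≤ 2.9e-8/1.429×10⁻¹ = 2.02939e-07.
j ≥ ln(2.02939e-07)/ln(0.8010) = -15.4104/-0.22189 = 69.451.
So 70 more iterations are needed.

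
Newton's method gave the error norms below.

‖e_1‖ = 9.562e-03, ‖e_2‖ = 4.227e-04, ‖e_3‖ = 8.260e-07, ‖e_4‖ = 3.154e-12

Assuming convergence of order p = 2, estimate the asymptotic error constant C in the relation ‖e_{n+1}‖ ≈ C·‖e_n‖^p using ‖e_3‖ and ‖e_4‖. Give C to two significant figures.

C ≈ ‖e_4‖ / ‖e_3‖^2
  = 3.154e-12 / (8.260e-07)^2
  = 3.154e-12 / 6.82276e-13 ≈ 4.6228

4.6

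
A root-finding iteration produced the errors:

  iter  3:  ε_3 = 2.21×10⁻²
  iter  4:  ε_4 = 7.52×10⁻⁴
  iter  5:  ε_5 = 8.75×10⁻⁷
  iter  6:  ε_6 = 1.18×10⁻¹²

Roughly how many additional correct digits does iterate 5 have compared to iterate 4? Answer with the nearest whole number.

3

Digits gained ≈ log₁₀(ε_4/ε_5) = log₁₀(7.52×10⁻⁴/8.75×10⁻⁷) = log₁₀(859.429) ≈ 2.934.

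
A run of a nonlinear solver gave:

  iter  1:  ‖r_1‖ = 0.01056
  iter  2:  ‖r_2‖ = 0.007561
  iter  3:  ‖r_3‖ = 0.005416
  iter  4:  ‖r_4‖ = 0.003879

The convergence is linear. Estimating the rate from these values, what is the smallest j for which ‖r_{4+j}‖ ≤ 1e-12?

67

Rate ρ ≈ ‖r_4‖/‖r_3‖ = 0.003879/0.005416 = 0.7162.
After j more steps, ‖r_{4+j}‖ ≈ 0.003879·ρ^j; need ρ^j ≤ 1e-12/0.003879 = 2.57798e-10.
j ≥ ln(2.57798e-10)/ln(0.7162) = -22.0788/-0.33380 = 66.144.
So 67 more iterations are needed.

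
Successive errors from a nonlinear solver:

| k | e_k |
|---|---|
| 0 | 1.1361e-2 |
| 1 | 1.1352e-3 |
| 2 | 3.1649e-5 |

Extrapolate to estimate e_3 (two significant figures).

First estimate the order: p ≈ ln(e_2/e_1) / ln(e_1/e_0) = ln(3.1649e-5/1.1352e-3)/ln(1.1352e-3/1.1361e-2) = ln(0.0278797)/ln(0.0999208) ≈ 1.5542.
Then e_3 ≈ e_2·(e_2/e_1)^p = 3.1649e-5·(0.0278797)^1.5542 = 3.1649e-5·0.00383413 ≈ 1.213e-07.

1.2e-7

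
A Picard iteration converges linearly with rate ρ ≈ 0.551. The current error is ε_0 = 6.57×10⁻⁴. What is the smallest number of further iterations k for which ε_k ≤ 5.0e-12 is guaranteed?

32

After k steps, ε_k ≈ 6.57×10⁻⁴·0.551^k.
Need 0.551^k ≤ 5.0e-12/6.57×10⁻⁴ = 7.61035e-09.
k ≥ ln(7.61035e-09)/ln(0.551) = -18.6938/-0.59602 = 31.364.
Smallest integer k = 32.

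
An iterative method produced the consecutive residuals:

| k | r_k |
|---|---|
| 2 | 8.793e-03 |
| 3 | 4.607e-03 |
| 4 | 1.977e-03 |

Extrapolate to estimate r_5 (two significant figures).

First estimate the order: p ≈ ln(r_4/r_3) / ln(r_3/r_2) = ln(1.977e-03/4.607e-03)/ln(4.607e-03/8.793e-03) = ln(0.42913)/ln(0.523939) ≈ 1.3088.
Then r_5 ≈ r_4·(r_4/r_3)^p = 1.977e-03·(0.42913)^1.3088 = 1.977e-03·0.33047 ≈ 0.0006533.

6.5e-4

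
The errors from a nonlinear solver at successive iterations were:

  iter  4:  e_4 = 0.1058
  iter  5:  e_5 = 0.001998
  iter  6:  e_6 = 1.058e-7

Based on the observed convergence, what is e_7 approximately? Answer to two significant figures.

2.6e-18

First estimate the order: p ≈ ln(e_6/e_5) / ln(e_5/e_4) = ln(1.058e-7/0.001998)/ln(0.001998/0.1058) = ln(5.2953e-05)/ln(0.0188847) ≈ 2.4805.
Then e_7 ≈ e_6·(e_6/e_5)^p = 1.058e-7·(5.2953e-05)^2.4805 = 1.058e-7·2.47235e-11 ≈ 2.616e-18.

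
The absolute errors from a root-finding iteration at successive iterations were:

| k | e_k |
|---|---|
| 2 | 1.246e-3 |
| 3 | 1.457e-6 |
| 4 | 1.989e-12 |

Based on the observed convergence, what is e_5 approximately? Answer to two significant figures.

3.7e-24

First estimate the order: p ≈ ln(e_4/e_3) / ln(e_3/e_2) = ln(1.989e-12/1.457e-6)/ln(1.457e-6/1.246e-3) = ln(1.36513e-06)/ln(0.00116934) ≈ 2.0002.
Then e_5 ≈ e_4·(e_4/e_3)^p = 1.989e-12·(1.36513e-06)^2.0002 = 1.989e-12·1.85855e-12 ≈ 3.697e-24.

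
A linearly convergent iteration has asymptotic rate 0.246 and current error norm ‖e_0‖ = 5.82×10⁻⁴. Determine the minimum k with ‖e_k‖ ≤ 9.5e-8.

After k steps, ‖e_k‖ ≈ 5.82×10⁻⁴·0.246^k.
Need 0.246^k ≤ 9.5e-8/5.82×10⁻⁴ = 0.00016323.
k ≥ ln(0.00016323)/ln(0.246) = -8.7204/-1.40242 = 6.218.
Smallest integer k = 7.

7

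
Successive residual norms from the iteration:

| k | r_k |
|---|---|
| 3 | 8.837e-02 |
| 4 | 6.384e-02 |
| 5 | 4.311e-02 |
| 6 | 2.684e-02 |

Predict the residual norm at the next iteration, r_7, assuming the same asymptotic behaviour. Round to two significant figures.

First estimate the order: p ≈ ln(r_6/r_5) / ln(r_5/r_4) = ln(2.684e-02/4.311e-02)/ln(4.311e-02/6.384e-02) = ln(0.622593)/ln(0.675282) ≈ 1.2069.
Then r_7 ≈ r_6·(r_6/r_5)^p = 2.684e-02·(0.622593)^1.2069 = 2.684e-02·0.564449 ≈ 0.01515.

1.5e-2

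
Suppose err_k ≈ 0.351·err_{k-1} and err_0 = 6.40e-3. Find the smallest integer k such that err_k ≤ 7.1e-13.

After k steps, err_k ≈ 6.40e-3·0.351^k.
Need 0.351^k ≤ 7.1e-13/6.40e-3 = 1.10937e-10.
k ≥ ln(1.10937e-10)/ln(0.351) = -22.9221/-1.04697 = 21.894.
Smallest integer k = 22.

22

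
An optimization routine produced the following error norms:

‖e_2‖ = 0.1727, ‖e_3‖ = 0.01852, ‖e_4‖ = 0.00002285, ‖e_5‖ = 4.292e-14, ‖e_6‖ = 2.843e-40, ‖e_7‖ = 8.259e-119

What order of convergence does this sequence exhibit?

3

Consecutive ratios: ‖e_7‖/‖e_6‖ = 8.259e-119/2.843e-40 = 2.90503e-79, ‖e_6‖/‖e_5‖ = 2.843e-40/4.292e-14 = 6.62395e-27.
p ≈ ln(2.90503e-79)/ln(6.62395e-27) = -180.8378/-60.2791 ≈ 3.00.
So the convergence is cubic (order 3).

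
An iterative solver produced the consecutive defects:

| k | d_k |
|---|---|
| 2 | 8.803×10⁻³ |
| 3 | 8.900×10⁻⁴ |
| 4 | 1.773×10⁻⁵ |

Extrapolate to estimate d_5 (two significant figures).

2.2e-8

First estimate the order: p ≈ ln(d_4/d_3) / ln(d_3/d_2) = ln(1.773×10⁻⁵/8.900×10⁻⁴)/ln(8.900×10⁻⁴/8.803×10⁻³) = ln(0.0199213)/ln(0.101102) ≈ 1.7088.
Then d_5 ≈ d_4·(d_4/d_3)^p = 1.773×10⁻⁵·(0.0199213)^1.7088 = 1.773×10⁻⁵·0.00124129 ≈ 2.201e-08.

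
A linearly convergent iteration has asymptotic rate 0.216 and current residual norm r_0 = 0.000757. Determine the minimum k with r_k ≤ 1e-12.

14

After k steps, r_k ≈ 0.000757·0.216^k.
Need 0.216^k ≤ 1e-12/0.000757 = 1.321e-09.
k ≥ ln(1.321e-09)/ln(0.216) = -20.4449/-1.53248 = 13.341.
Smallest integer k = 14.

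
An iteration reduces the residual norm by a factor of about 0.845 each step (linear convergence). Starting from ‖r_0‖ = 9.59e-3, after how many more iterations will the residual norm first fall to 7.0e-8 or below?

After k steps, ‖r_k‖ ≈ 9.59e-3·0.845^k.
Need 0.845^k ≤ 7.0e-8/9.59e-3 = 7.29927e-06.
k ≥ ln(7.29927e-06)/ln(0.845) = -11.8277/-0.16842 = 70.227.
Smallest integer k = 71.

71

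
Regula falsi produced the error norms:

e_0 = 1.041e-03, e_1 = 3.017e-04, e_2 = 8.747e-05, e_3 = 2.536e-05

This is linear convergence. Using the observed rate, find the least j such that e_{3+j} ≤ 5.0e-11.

Rate ρ ≈ e_3/e_2 = 2.536e-05/8.747e-05 = 0.2899.
After j more steps, e_{3+j} ≈ 2.536e-05·ρ^j; need ρ^j ≤ 5.0e-11/2.536e-05 = 1.97161e-06.
j ≥ ln(1.97161e-06)/ln(0.2899) = -13.1367/-1.23822 = 10.609.
So 11 more iterations are needed.

11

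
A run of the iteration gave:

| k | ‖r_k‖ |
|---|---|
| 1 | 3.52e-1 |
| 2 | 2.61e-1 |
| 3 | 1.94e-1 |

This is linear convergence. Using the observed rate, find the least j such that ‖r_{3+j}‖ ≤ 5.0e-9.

59

Rate ρ ≈ ‖r_3‖/‖r_2‖ = 1.94e-1/2.61e-1 = 0.7433.
After j more steps, ‖r_{3+j}‖ ≈ 1.94e-1·ρ^j; need ρ^j ≤ 5.0e-9/1.94e-1 = 2.57732e-08.
j ≥ ln(2.57732e-08)/ln(0.7433) = -17.4739/-0.29666 = 58.902.
So 59 more iterations are needed.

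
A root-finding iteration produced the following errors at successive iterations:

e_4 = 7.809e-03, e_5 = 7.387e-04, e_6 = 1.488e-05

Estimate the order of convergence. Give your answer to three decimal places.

p ≈ ln(e_6/e_5) / ln(e_5/e_4)
  = ln(1.488e-05/7.387e-04) / ln(7.387e-04/7.809e-03)
  = ln(0.0201435) / ln(0.094596)
  = -3.904874 / -2.358140 ≈ 1.655913

1.656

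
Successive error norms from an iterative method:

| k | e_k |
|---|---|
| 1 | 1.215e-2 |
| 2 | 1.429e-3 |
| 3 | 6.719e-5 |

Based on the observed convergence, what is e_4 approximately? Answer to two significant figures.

First estimate the order: p ≈ ln(e_3/e_2) / ln(e_2/e_1) = ln(6.719e-5/1.429e-3)/ln(1.429e-3/1.215e-2) = ln(0.0470189)/ln(0.117613) ≈ 1.4284.
Then e_4 ≈ e_3·(e_3/e_2)^p = 6.719e-5·(0.0470189)^1.4284 = 6.719e-5·0.0126904 ≈ 8.527e-07.

8.5e-7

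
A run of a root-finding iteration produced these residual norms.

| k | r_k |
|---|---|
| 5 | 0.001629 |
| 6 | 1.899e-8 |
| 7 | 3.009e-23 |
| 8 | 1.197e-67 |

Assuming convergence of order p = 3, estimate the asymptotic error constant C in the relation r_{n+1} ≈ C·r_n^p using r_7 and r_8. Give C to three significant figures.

4.39

C ≈ r_8 / r_7^3
  = 1.197e-67 / (3.009e-23)^3
  = 1.197e-67 / 2.72437e-68 ≈ 4.3937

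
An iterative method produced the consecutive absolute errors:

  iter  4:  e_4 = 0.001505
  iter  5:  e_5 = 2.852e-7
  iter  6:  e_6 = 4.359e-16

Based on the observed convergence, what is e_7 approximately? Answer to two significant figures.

5.8e-37

First estimate the order: p ≈ ln(e_6/e_5) / ln(e_5/e_4) = ln(4.359e-16/2.852e-7)/ln(2.852e-7/0.001505) = ln(1.5284e-09)/ln(0.000189502) ≈ 2.3683.
Then e_7 ≈ e_6·(e_6/e_5)^p = 4.359e-16·(1.5284e-09)^2.3683 = 4.359e-16·1.32321e-21 ≈ 5.768e-37.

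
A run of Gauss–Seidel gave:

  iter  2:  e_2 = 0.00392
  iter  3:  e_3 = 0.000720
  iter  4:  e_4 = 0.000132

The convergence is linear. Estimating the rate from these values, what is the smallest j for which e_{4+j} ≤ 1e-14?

14

Rate ρ ≈ e_4/e_3 = 0.000132/0.000720 = 0.1833.
After j more steps, e_{4+j} ≈ 0.000132·ρ^j; need ρ^j ≤ 1e-14/0.000132 = 7.57576e-11.
j ≥ ln(7.57576e-11)/ln(0.1833) = -23.3035/-1.69663 = 13.735.
So 14 more iterations are needed.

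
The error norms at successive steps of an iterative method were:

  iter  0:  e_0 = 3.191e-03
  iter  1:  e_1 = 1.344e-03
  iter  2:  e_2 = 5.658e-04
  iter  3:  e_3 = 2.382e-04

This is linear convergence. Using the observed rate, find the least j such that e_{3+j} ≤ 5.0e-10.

Rate ρ ≈ e_3/e_2 = 2.382e-04/5.658e-04 = 0.4210.
After j more steps, e_{3+j} ≈ 2.382e-04·ρ^j; need ρ^j ≤ 5.0e-10/2.382e-04 = 2.09908e-06.
j ≥ ln(2.09908e-06)/ln(0.4210) = -13.0740/-0.86512 = 15.112.
So 16 more iterations are needed.

16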